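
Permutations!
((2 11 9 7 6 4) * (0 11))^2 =(0 9 6 2 11 7 4)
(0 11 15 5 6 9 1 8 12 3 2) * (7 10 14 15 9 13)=(0 11 9 1 8 12 3 2)(5 6 13 7 10 14 15)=[11, 8, 0, 2, 4, 6, 13, 10, 12, 1, 14, 9, 3, 7, 15, 5]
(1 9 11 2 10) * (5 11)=(1 9 5 11 2 10)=[0, 9, 10, 3, 4, 11, 6, 7, 8, 5, 1, 2]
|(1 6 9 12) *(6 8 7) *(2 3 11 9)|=9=|(1 8 7 6 2 3 11 9 12)|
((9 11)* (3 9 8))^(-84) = (11)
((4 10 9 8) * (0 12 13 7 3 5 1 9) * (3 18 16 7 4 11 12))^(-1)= ((0 3 5 1 9 8 11 12 13 4 10)(7 18 16))^(-1)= (0 10 4 13 12 11 8 9 1 5 3)(7 16 18)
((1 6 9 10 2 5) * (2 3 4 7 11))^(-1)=((1 6 9 10 3 4 7 11 2 5))^(-1)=(1 5 2 11 7 4 3 10 9 6)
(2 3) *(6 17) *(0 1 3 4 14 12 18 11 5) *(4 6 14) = (0 1 3 2 6 17 14 12 18 11 5) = [1, 3, 6, 2, 4, 0, 17, 7, 8, 9, 10, 5, 18, 13, 12, 15, 16, 14, 11]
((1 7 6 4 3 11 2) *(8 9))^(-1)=((1 7 6 4 3 11 2)(8 9))^(-1)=(1 2 11 3 4 6 7)(8 9)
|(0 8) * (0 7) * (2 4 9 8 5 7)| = |(0 5 7)(2 4 9 8)| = 12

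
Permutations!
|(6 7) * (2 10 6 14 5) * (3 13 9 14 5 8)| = 5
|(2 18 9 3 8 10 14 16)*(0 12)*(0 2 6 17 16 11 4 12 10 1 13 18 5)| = 24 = |(0 10 14 11 4 12 2 5)(1 13 18 9 3 8)(6 17 16)|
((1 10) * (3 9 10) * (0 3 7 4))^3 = (0 10 4 9 7 3 1) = ((0 3 9 10 1 7 4))^3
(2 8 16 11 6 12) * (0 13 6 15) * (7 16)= (0 13 6 12 2 8 7 16 11 15)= [13, 1, 8, 3, 4, 5, 12, 16, 7, 9, 10, 15, 2, 6, 14, 0, 11]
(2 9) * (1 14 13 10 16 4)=(1 14 13 10 16 4)(2 9)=[0, 14, 9, 3, 1, 5, 6, 7, 8, 2, 16, 11, 12, 10, 13, 15, 4]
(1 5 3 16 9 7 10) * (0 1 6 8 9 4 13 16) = (0 1 5 3)(4 13 16)(6 8 9 7 10) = [1, 5, 2, 0, 13, 3, 8, 10, 9, 7, 6, 11, 12, 16, 14, 15, 4]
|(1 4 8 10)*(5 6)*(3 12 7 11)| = 4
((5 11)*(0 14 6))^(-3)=((0 14 6)(5 11))^(-3)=(14)(5 11)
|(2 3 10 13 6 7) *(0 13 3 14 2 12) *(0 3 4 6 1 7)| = 18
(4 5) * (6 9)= (4 5)(6 9)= [0, 1, 2, 3, 5, 4, 9, 7, 8, 6]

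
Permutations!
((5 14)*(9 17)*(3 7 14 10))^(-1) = ((3 7 14 5 10)(9 17))^(-1) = (3 10 5 14 7)(9 17)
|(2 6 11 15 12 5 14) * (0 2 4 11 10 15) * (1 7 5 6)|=8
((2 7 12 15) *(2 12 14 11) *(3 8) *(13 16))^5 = (2 7 14 11)(3 8)(12 15)(13 16)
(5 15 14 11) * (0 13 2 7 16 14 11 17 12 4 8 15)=(0 13 2 7 16 14 17 12 4 8 15 11 5)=[13, 1, 7, 3, 8, 0, 6, 16, 15, 9, 10, 5, 4, 2, 17, 11, 14, 12]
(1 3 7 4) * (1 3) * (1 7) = [0, 7, 2, 1, 3, 5, 6, 4] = (1 7 4 3)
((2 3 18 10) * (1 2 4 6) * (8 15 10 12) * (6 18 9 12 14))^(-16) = ((1 2 3 9 12 8 15 10 4 18 14 6))^(-16) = (1 4 12)(2 18 8)(3 14 15)(6 10 9)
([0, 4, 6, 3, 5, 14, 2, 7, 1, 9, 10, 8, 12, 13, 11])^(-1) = (1 8 11 14 5 4)(2 6)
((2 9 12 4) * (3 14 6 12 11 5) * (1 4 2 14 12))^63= (1 6 14 4)(2 5)(3 9)(11 12)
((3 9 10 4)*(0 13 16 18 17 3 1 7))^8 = (0 4 3 16 7 10 17 13 1 9 18)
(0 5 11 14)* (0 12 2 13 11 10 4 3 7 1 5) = (1 5 10 4 3 7)(2 13 11 14 12) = [0, 5, 13, 7, 3, 10, 6, 1, 8, 9, 4, 14, 2, 11, 12]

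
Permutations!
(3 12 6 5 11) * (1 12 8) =(1 12 6 5 11 3 8) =[0, 12, 2, 8, 4, 11, 5, 7, 1, 9, 10, 3, 6]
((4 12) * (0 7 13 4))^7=((0 7 13 4 12))^7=(0 13 12 7 4)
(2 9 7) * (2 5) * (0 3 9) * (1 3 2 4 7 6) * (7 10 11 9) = (0 2)(1 3 7 5 4 10 11 9 6) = [2, 3, 0, 7, 10, 4, 1, 5, 8, 6, 11, 9]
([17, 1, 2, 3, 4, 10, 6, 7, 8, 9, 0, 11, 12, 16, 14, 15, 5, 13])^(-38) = [5, 1, 2, 3, 4, 13, 6, 7, 8, 9, 16, 11, 12, 0, 14, 15, 17, 10]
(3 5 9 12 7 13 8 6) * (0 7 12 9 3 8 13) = [7, 1, 2, 5, 4, 3, 8, 0, 6, 9, 10, 11, 12, 13] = (13)(0 7)(3 5)(6 8)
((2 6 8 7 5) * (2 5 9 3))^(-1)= ((2 6 8 7 9 3))^(-1)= (2 3 9 7 8 6)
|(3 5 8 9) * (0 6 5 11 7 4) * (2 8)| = |(0 6 5 2 8 9 3 11 7 4)| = 10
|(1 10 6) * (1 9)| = |(1 10 6 9)| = 4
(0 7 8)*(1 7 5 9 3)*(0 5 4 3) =(0 4 3 1 7 8 5 9) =[4, 7, 2, 1, 3, 9, 6, 8, 5, 0]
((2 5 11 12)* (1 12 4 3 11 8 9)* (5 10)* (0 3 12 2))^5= (12)(1 9 8 5 10 2)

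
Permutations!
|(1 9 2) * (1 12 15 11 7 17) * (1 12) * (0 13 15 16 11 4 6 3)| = |(0 13 15 4 6 3)(1 9 2)(7 17 12 16 11)| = 30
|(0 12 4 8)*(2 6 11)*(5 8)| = 15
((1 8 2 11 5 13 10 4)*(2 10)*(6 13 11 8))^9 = (1 13 8 4 6 2 10)(5 11)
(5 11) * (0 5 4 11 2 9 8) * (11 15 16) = (0 5 2 9 8)(4 15 16 11) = [5, 1, 9, 3, 15, 2, 6, 7, 0, 8, 10, 4, 12, 13, 14, 16, 11]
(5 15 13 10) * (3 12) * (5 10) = [0, 1, 2, 12, 4, 15, 6, 7, 8, 9, 10, 11, 3, 5, 14, 13] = (3 12)(5 15 13)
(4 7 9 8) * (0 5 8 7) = [5, 1, 2, 3, 0, 8, 6, 9, 4, 7] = (0 5 8 4)(7 9)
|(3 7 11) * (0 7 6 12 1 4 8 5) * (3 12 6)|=|(0 7 11 12 1 4 8 5)|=8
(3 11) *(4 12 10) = (3 11)(4 12 10) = [0, 1, 2, 11, 12, 5, 6, 7, 8, 9, 4, 3, 10]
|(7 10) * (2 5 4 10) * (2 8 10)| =|(2 5 4)(7 8 10)| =3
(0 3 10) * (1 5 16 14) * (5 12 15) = (0 3 10)(1 12 15 5 16 14) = [3, 12, 2, 10, 4, 16, 6, 7, 8, 9, 0, 11, 15, 13, 1, 5, 14]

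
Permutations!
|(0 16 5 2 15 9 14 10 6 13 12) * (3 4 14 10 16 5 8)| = 45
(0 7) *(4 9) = [7, 1, 2, 3, 9, 5, 6, 0, 8, 4] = (0 7)(4 9)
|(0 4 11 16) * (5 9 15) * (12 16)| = 15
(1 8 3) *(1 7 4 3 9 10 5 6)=(1 8 9 10 5 6)(3 7 4)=[0, 8, 2, 7, 3, 6, 1, 4, 9, 10, 5]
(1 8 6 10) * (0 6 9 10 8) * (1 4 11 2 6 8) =(0 8 9 10 4 11 2 6 1) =[8, 0, 6, 3, 11, 5, 1, 7, 9, 10, 4, 2]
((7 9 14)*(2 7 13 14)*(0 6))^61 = (0 6)(2 7 9)(13 14) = ((0 6)(2 7 9)(13 14))^61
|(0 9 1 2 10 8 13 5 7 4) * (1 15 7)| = 30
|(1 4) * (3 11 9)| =6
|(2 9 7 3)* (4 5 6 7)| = |(2 9 4 5 6 7 3)| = 7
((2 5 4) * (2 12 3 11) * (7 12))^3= ((2 5 4 7 12 3 11))^3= (2 7 11 4 3 5 12)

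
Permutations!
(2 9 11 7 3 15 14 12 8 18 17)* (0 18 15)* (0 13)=(0 18 17 2 9 11 7 3 13)(8 15 14 12)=[18, 1, 9, 13, 4, 5, 6, 3, 15, 11, 10, 7, 8, 0, 12, 14, 16, 2, 17]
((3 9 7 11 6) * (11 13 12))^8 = ((3 9 7 13 12 11 6))^8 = (3 9 7 13 12 11 6)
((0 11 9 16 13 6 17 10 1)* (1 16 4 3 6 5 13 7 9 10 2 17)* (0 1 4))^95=(0 9 7 16 10 11)(2 17)(3 4 6)(5 13)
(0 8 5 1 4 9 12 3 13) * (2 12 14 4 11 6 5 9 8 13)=(0 13)(1 11 6 5)(2 12 3)(4 8 9 14)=[13, 11, 12, 2, 8, 1, 5, 7, 9, 14, 10, 6, 3, 0, 4]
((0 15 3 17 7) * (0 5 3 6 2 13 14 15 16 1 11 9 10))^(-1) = (0 10 9 11 1 16)(2 6 15 14 13)(3 5 7 17)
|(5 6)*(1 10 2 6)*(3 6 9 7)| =|(1 10 2 9 7 3 6 5)| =8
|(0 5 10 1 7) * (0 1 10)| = |(10)(0 5)(1 7)| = 2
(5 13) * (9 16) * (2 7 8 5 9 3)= (2 7 8 5 13 9 16 3)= [0, 1, 7, 2, 4, 13, 6, 8, 5, 16, 10, 11, 12, 9, 14, 15, 3]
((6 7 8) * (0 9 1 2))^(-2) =((0 9 1 2)(6 7 8))^(-2) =(0 1)(2 9)(6 7 8)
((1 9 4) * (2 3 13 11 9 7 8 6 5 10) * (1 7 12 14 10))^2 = ((1 12 14 10 2 3 13 11 9 4 7 8 6 5))^2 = (1 14 2 13 9 7 6)(3 11 4 8 5 12 10)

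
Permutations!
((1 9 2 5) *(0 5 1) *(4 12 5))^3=(0 5 12 4)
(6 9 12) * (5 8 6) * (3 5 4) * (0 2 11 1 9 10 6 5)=(0 2 11 1 9 12 4 3)(5 8)(6 10)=[2, 9, 11, 0, 3, 8, 10, 7, 5, 12, 6, 1, 4]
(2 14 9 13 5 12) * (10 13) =(2 14 9 10 13 5 12) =[0, 1, 14, 3, 4, 12, 6, 7, 8, 10, 13, 11, 2, 5, 9]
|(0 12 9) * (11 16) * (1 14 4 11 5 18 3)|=24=|(0 12 9)(1 14 4 11 16 5 18 3)|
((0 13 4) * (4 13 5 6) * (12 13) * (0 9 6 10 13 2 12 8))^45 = ((0 5 10 13 8)(2 12)(4 9 6))^45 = (13)(2 12)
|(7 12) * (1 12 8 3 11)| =|(1 12 7 8 3 11)| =6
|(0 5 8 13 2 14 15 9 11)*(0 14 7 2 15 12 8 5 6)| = 14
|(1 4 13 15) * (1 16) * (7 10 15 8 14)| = |(1 4 13 8 14 7 10 15 16)| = 9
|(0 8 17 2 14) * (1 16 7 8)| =8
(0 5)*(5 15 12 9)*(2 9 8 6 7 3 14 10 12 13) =(0 15 13 2 9 5)(3 14 10 12 8 6 7) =[15, 1, 9, 14, 4, 0, 7, 3, 6, 5, 12, 11, 8, 2, 10, 13]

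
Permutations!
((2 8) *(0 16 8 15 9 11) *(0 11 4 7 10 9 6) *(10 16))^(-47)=(0 4 8 6 9 16 15 10 7 2)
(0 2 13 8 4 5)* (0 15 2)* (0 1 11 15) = (0 1 11 15 2 13 8 4 5) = [1, 11, 13, 3, 5, 0, 6, 7, 4, 9, 10, 15, 12, 8, 14, 2]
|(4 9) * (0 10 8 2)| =4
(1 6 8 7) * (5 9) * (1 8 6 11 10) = [0, 11, 2, 3, 4, 9, 6, 8, 7, 5, 1, 10] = (1 11 10)(5 9)(7 8)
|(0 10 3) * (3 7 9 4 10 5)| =|(0 5 3)(4 10 7 9)| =12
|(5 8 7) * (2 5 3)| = 5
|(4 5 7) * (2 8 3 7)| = |(2 8 3 7 4 5)| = 6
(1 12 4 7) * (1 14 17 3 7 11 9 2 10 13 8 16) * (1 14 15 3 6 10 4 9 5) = [0, 12, 4, 7, 11, 1, 10, 15, 16, 2, 13, 5, 9, 8, 17, 3, 14, 6] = (1 12 9 2 4 11 5)(3 7 15)(6 10 13 8 16 14 17)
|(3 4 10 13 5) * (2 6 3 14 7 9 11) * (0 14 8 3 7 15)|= |(0 14 15)(2 6 7 9 11)(3 4 10 13 5 8)|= 30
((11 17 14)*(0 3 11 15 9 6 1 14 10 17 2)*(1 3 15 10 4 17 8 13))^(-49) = (1 14 10 8 13)(4 17)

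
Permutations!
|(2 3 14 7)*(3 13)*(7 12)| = 6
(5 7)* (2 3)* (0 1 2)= [1, 2, 3, 0, 4, 7, 6, 5]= (0 1 2 3)(5 7)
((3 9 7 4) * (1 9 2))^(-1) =((1 9 7 4 3 2))^(-1) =(1 2 3 4 7 9)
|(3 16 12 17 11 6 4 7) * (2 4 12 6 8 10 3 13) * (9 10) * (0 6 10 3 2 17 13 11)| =45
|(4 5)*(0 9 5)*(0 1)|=5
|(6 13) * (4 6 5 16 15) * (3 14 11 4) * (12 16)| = |(3 14 11 4 6 13 5 12 16 15)| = 10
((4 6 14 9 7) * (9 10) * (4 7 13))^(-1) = ((4 6 14 10 9 13))^(-1) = (4 13 9 10 14 6)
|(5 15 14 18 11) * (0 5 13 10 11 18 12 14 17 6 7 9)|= 42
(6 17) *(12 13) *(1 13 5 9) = (1 13 12 5 9)(6 17) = [0, 13, 2, 3, 4, 9, 17, 7, 8, 1, 10, 11, 5, 12, 14, 15, 16, 6]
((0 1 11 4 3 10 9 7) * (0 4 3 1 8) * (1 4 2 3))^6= (11)(2 3 10 9 7)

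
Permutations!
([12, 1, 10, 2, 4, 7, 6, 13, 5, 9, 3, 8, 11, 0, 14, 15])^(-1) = (15)(0 13 7 5 8 11 12)(2 3 10)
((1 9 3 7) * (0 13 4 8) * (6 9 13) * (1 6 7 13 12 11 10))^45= ((0 7 6 9 3 13 4 8)(1 12 11 10))^45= (0 13 6 8 3 7 4 9)(1 12 11 10)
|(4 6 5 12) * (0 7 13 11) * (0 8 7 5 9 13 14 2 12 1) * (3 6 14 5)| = 20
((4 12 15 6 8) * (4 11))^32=((4 12 15 6 8 11))^32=(4 15 8)(6 11 12)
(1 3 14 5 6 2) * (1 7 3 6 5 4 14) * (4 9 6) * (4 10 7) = [0, 10, 4, 1, 14, 5, 2, 3, 8, 6, 7, 11, 12, 13, 9] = (1 10 7 3)(2 4 14 9 6)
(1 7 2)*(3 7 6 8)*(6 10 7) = (1 10 7 2)(3 6 8) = [0, 10, 1, 6, 4, 5, 8, 2, 3, 9, 7]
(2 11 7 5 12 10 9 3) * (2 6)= (2 11 7 5 12 10 9 3 6)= [0, 1, 11, 6, 4, 12, 2, 5, 8, 3, 9, 7, 10]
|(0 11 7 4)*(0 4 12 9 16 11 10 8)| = |(0 10 8)(7 12 9 16 11)| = 15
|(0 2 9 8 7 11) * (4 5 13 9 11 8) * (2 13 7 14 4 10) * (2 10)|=5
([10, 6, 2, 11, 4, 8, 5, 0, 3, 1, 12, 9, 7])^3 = [7, 8, 2, 1, 4, 11, 3, 12, 9, 5, 0, 6, 10]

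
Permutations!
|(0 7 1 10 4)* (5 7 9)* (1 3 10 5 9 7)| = 10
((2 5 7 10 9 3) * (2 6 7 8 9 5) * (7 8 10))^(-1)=((3 6 8 9)(5 10))^(-1)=(3 9 8 6)(5 10)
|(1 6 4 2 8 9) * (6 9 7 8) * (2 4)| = |(1 9)(2 6)(7 8)| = 2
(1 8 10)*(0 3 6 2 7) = (0 3 6 2 7)(1 8 10) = [3, 8, 7, 6, 4, 5, 2, 0, 10, 9, 1]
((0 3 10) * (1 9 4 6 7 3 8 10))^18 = ((0 8 10)(1 9 4 6 7 3))^18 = (10)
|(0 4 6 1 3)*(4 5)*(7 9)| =|(0 5 4 6 1 3)(7 9)| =6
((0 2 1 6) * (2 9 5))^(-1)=(0 6 1 2 5 9)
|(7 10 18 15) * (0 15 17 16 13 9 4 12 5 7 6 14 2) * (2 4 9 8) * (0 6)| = |(0 15)(2 6 14 4 12 5 7 10 18 17 16 13 8)| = 26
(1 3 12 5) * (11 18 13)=[0, 3, 2, 12, 4, 1, 6, 7, 8, 9, 10, 18, 5, 11, 14, 15, 16, 17, 13]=(1 3 12 5)(11 18 13)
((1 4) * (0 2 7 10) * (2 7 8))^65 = ((0 7 10)(1 4)(2 8))^65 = (0 10 7)(1 4)(2 8)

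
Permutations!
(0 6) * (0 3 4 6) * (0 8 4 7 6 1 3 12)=(0 8 4 1 3 7 6 12)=[8, 3, 2, 7, 1, 5, 12, 6, 4, 9, 10, 11, 0]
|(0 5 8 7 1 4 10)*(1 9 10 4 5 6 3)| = 9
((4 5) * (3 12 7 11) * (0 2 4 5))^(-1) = (0 4 2)(3 11 7 12)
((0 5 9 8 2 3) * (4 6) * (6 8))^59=((0 5 9 6 4 8 2 3))^59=(0 6 2 5 4 3 9 8)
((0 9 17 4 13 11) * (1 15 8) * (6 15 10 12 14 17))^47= (0 14 15 13 10 9 17 8 11 12 6 4 1)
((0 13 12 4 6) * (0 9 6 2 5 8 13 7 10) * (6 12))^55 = (0 7 10)(2 4 12 9 6 13 8 5)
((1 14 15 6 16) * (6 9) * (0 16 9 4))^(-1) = ((0 16 1 14 15 4)(6 9))^(-1) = (0 4 15 14 1 16)(6 9)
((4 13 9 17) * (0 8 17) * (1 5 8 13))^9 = (1 4 17 8 5)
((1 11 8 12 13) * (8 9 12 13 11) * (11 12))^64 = ((1 8 13)(9 11))^64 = (1 8 13)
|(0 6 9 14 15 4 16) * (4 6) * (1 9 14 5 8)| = 12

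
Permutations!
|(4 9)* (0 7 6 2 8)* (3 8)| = |(0 7 6 2 3 8)(4 9)| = 6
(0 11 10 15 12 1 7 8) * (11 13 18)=(0 13 18 11 10 15 12 1 7 8)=[13, 7, 2, 3, 4, 5, 6, 8, 0, 9, 15, 10, 1, 18, 14, 12, 16, 17, 11]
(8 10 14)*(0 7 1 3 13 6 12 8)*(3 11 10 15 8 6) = (0 7 1 11 10 14)(3 13)(6 12)(8 15) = [7, 11, 2, 13, 4, 5, 12, 1, 15, 9, 14, 10, 6, 3, 0, 8]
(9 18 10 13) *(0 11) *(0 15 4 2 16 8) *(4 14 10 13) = (0 11 15 14 10 4 2 16 8)(9 18 13) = [11, 1, 16, 3, 2, 5, 6, 7, 0, 18, 4, 15, 12, 9, 10, 14, 8, 17, 13]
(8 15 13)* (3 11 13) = (3 11 13 8 15) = [0, 1, 2, 11, 4, 5, 6, 7, 15, 9, 10, 13, 12, 8, 14, 3]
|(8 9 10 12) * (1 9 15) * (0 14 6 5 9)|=|(0 14 6 5 9 10 12 8 15 1)|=10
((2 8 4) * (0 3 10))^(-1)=(0 10 3)(2 4 8)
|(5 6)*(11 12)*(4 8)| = |(4 8)(5 6)(11 12)| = 2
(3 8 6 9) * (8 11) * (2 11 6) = (2 11 8)(3 6 9) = [0, 1, 11, 6, 4, 5, 9, 7, 2, 3, 10, 8]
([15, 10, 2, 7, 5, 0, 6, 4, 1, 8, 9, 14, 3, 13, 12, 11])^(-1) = (0 5 4 7 3 12 14 11 15)(1 8 9 10)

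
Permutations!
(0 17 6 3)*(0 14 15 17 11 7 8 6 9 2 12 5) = (0 11 7 8 6 3 14 15 17 9 2 12 5) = [11, 1, 12, 14, 4, 0, 3, 8, 6, 2, 10, 7, 5, 13, 15, 17, 16, 9]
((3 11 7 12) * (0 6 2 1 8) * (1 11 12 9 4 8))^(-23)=((0 6 2 11 7 9 4 8)(3 12))^(-23)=(0 6 2 11 7 9 4 8)(3 12)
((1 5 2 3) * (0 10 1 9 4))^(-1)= ((0 10 1 5 2 3 9 4))^(-1)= (0 4 9 3 2 5 1 10)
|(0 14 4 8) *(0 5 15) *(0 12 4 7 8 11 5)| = |(0 14 7 8)(4 11 5 15 12)| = 20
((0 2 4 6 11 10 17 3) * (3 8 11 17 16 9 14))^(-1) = ((0 2 4 6 17 8 11 10 16 9 14 3))^(-1) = (0 3 14 9 16 10 11 8 17 6 4 2)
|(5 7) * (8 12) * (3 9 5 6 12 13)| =|(3 9 5 7 6 12 8 13)| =8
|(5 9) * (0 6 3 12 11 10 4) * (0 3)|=10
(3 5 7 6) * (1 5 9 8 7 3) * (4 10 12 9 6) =(1 5 3 6)(4 10 12 9 8 7) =[0, 5, 2, 6, 10, 3, 1, 4, 7, 8, 12, 11, 9]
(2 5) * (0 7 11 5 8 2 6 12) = [7, 1, 8, 3, 4, 6, 12, 11, 2, 9, 10, 5, 0] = (0 7 11 5 6 12)(2 8)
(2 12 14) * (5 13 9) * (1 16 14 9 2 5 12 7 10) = (1 16 14 5 13 2 7 10)(9 12) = [0, 16, 7, 3, 4, 13, 6, 10, 8, 12, 1, 11, 9, 2, 5, 15, 14]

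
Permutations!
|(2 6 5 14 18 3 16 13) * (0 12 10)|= 24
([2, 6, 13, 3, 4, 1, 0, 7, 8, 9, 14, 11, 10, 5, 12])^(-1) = [6, 5, 0, 3, 4, 13, 1, 7, 8, 9, 12, 11, 14, 2, 10]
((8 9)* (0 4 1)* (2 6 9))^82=(0 4 1)(2 9)(6 8)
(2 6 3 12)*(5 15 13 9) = (2 6 3 12)(5 15 13 9) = [0, 1, 6, 12, 4, 15, 3, 7, 8, 5, 10, 11, 2, 9, 14, 13]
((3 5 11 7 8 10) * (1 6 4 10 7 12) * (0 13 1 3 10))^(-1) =(0 4 6 1 13)(3 12 11 5)(7 8)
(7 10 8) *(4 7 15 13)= (4 7 10 8 15 13)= [0, 1, 2, 3, 7, 5, 6, 10, 15, 9, 8, 11, 12, 4, 14, 13]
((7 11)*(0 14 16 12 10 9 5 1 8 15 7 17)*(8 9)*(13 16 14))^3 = (0 12 15 17 16 8 11 13 10 7)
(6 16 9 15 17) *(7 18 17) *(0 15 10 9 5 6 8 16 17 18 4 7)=[15, 1, 2, 3, 7, 6, 17, 4, 16, 10, 9, 11, 12, 13, 14, 0, 5, 8, 18]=(18)(0 15)(4 7)(5 6 17 8 16)(9 10)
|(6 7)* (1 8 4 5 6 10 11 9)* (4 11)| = 20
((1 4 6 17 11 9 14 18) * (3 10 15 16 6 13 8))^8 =((1 4 13 8 3 10 15 16 6 17 11 9 14 18))^8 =(1 6 13 11 3 14 15)(4 17 8 9 10 18 16)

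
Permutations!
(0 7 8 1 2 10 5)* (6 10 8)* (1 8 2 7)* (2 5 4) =(0 1 7 6 10 4 2 5) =[1, 7, 5, 3, 2, 0, 10, 6, 8, 9, 4]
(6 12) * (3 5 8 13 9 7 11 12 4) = (3 5 8 13 9 7 11 12 6 4) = [0, 1, 2, 5, 3, 8, 4, 11, 13, 7, 10, 12, 6, 9]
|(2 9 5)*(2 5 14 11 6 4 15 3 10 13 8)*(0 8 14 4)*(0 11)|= 10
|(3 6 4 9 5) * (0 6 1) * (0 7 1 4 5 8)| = 14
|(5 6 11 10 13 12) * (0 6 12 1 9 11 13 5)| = |(0 6 13 1 9 11 10 5 12)| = 9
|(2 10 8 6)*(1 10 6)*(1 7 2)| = |(1 10 8 7 2 6)| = 6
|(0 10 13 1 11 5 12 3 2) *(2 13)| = |(0 10 2)(1 11 5 12 3 13)| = 6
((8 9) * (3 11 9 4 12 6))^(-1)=(3 6 12 4 8 9 11)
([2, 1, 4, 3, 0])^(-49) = [4, 1, 0, 3, 2]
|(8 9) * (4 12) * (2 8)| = 6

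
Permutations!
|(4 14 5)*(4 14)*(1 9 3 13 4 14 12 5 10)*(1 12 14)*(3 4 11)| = |(1 9 4)(3 13 11)(5 14 10 12)| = 12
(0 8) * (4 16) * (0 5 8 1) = (0 1)(4 16)(5 8) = [1, 0, 2, 3, 16, 8, 6, 7, 5, 9, 10, 11, 12, 13, 14, 15, 4]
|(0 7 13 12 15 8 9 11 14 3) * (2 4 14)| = |(0 7 13 12 15 8 9 11 2 4 14 3)| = 12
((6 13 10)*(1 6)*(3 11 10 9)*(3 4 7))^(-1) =((1 6 13 9 4 7 3 11 10))^(-1) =(1 10 11 3 7 4 9 13 6)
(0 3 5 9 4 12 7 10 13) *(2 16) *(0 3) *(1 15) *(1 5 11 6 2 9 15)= (2 16 9 4 12 7 10 13 3 11 6)(5 15)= [0, 1, 16, 11, 12, 15, 2, 10, 8, 4, 13, 6, 7, 3, 14, 5, 9]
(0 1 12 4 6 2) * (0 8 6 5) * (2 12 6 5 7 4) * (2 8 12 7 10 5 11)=[1, 6, 12, 3, 10, 0, 7, 4, 11, 9, 5, 2, 8]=(0 1 6 7 4 10 5)(2 12 8 11)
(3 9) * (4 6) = (3 9)(4 6) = [0, 1, 2, 9, 6, 5, 4, 7, 8, 3]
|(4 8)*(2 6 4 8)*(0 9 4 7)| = |(0 9 4 2 6 7)| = 6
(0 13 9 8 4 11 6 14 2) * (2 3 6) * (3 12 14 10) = (0 13 9 8 4 11 2)(3 6 10)(12 14) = [13, 1, 0, 6, 11, 5, 10, 7, 4, 8, 3, 2, 14, 9, 12]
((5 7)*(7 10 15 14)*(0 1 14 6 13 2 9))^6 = ((0 1 14 7 5 10 15 6 13 2 9))^6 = (0 15 1 6 14 13 7 2 5 9 10)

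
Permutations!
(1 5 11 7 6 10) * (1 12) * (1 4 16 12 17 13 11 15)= (1 5 15)(4 16 12)(6 10 17 13 11 7)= [0, 5, 2, 3, 16, 15, 10, 6, 8, 9, 17, 7, 4, 11, 14, 1, 12, 13]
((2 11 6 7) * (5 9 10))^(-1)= ((2 11 6 7)(5 9 10))^(-1)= (2 7 6 11)(5 10 9)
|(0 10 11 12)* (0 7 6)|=6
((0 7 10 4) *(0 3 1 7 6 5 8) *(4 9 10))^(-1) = ((0 6 5 8)(1 7 4 3)(9 10))^(-1) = (0 8 5 6)(1 3 4 7)(9 10)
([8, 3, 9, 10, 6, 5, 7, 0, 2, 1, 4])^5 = [3, 7, 4, 0, 2, 5, 9, 1, 10, 6, 8]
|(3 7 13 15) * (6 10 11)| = 12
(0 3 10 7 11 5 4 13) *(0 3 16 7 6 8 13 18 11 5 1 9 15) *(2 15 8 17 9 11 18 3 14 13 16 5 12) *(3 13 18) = (0 5 4 13 14 18 3 10 6 17 9 8 16 7 12 2 15)(1 11) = [5, 11, 15, 10, 13, 4, 17, 12, 16, 8, 6, 1, 2, 14, 18, 0, 7, 9, 3]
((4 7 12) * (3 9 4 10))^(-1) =((3 9 4 7 12 10))^(-1) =(3 10 12 7 4 9)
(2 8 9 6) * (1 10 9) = [0, 10, 8, 3, 4, 5, 2, 7, 1, 6, 9] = (1 10 9 6 2 8)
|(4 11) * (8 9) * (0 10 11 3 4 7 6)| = 10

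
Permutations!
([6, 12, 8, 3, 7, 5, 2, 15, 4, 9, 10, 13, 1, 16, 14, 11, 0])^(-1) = (0 16 13 11 15 7 4 8 2 6)(1 12)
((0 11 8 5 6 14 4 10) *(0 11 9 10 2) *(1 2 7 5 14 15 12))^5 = (0 14 15 9 4 12 10 7 1 11 5 2 8 6)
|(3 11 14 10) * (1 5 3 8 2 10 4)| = |(1 5 3 11 14 4)(2 10 8)| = 6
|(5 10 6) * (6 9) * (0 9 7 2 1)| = 8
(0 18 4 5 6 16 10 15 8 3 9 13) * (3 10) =(0 18 4 5 6 16 3 9 13)(8 10 15) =[18, 1, 2, 9, 5, 6, 16, 7, 10, 13, 15, 11, 12, 0, 14, 8, 3, 17, 4]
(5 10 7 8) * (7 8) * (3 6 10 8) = (3 6 10)(5 8) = [0, 1, 2, 6, 4, 8, 10, 7, 5, 9, 3]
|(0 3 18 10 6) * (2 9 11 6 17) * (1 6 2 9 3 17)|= |(0 17 9 11 2 3 18 10 1 6)|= 10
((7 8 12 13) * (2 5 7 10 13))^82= ((2 5 7 8 12)(10 13))^82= (13)(2 7 12 5 8)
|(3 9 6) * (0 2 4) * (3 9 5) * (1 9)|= |(0 2 4)(1 9 6)(3 5)|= 6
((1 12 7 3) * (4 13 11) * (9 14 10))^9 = (14)(1 12 7 3)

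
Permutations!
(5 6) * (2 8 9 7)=[0, 1, 8, 3, 4, 6, 5, 2, 9, 7]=(2 8 9 7)(5 6)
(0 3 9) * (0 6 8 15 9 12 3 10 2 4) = (0 10 2 4)(3 12)(6 8 15 9) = [10, 1, 4, 12, 0, 5, 8, 7, 15, 6, 2, 11, 3, 13, 14, 9]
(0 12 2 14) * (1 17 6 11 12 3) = [3, 17, 14, 1, 4, 5, 11, 7, 8, 9, 10, 12, 2, 13, 0, 15, 16, 6] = (0 3 1 17 6 11 12 2 14)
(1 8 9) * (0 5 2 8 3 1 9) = [5, 3, 8, 1, 4, 2, 6, 7, 0, 9] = (9)(0 5 2 8)(1 3)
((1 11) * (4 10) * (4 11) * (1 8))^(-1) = (1 8 11 10 4)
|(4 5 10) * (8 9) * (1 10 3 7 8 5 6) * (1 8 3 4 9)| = 14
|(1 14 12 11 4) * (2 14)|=6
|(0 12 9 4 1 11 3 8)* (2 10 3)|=10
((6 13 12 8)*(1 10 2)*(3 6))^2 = ((1 10 2)(3 6 13 12 8))^2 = (1 2 10)(3 13 8 6 12)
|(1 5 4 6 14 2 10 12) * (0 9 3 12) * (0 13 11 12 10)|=|(0 9 3 10 13 11 12 1 5 4 6 14 2)|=13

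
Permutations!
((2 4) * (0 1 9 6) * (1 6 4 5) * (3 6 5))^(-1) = ((0 5 1 9 4 2 3 6))^(-1) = (0 6 3 2 4 9 1 5)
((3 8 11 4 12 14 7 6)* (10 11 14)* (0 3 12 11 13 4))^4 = (0 7 13 3 6 4 8 12 11 14 10)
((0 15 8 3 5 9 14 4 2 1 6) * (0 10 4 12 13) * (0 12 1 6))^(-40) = (15)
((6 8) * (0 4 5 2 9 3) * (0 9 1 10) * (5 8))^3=(0 6 1 4 5 10 8 2)(3 9)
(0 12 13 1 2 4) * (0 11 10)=[12, 2, 4, 3, 11, 5, 6, 7, 8, 9, 0, 10, 13, 1]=(0 12 13 1 2 4 11 10)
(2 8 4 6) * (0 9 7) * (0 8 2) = (0 9 7 8 4 6) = [9, 1, 2, 3, 6, 5, 0, 8, 4, 7]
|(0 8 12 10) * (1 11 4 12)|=|(0 8 1 11 4 12 10)|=7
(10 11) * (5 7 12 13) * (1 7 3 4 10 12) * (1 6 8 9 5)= (1 7 6 8 9 5 3 4 10 11 12 13)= [0, 7, 2, 4, 10, 3, 8, 6, 9, 5, 11, 12, 13, 1]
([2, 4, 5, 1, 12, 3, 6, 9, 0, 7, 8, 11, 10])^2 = (0 5 1 12 8 2 3 4 10)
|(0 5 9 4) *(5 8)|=5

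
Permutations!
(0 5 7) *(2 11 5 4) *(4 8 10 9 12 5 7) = (0 8 10 9 12 5 4 2 11 7) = [8, 1, 11, 3, 2, 4, 6, 0, 10, 12, 9, 7, 5]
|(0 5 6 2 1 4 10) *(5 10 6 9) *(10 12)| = 12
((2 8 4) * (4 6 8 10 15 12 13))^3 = ((2 10 15 12 13 4)(6 8))^3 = (2 12)(4 15)(6 8)(10 13)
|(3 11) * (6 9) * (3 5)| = |(3 11 5)(6 9)| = 6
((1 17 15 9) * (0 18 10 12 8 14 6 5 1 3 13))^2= (0 10 8 6 1 15 3)(5 17 9 13 18 12 14)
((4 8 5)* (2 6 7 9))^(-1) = ((2 6 7 9)(4 8 5))^(-1) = (2 9 7 6)(4 5 8)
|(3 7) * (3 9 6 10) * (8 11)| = 10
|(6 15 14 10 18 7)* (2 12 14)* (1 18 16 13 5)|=12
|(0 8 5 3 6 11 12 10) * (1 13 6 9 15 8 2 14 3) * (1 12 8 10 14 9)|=|(0 2 9 15 10)(1 13 6 11 8 5 12 14 3)|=45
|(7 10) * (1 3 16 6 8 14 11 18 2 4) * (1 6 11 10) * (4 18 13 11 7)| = |(1 3 16 7)(2 18)(4 6 8 14 10)(11 13)| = 20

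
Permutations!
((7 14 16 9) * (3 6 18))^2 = (3 18 6)(7 16)(9 14)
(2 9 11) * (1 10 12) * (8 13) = (1 10 12)(2 9 11)(8 13) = [0, 10, 9, 3, 4, 5, 6, 7, 13, 11, 12, 2, 1, 8]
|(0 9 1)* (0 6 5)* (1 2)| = 6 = |(0 9 2 1 6 5)|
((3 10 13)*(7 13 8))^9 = ((3 10 8 7 13))^9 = (3 13 7 8 10)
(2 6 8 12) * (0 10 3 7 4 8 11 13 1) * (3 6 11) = (0 10 6 3 7 4 8 12 2 11 13 1) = [10, 0, 11, 7, 8, 5, 3, 4, 12, 9, 6, 13, 2, 1]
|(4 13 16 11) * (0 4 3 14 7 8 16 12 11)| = 10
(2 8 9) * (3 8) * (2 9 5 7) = (9)(2 3 8 5 7) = [0, 1, 3, 8, 4, 7, 6, 2, 5, 9]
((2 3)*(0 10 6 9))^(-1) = ((0 10 6 9)(2 3))^(-1) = (0 9 6 10)(2 3)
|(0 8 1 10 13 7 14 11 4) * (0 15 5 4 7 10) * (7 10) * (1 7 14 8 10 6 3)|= 24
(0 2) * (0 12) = (0 2 12) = [2, 1, 12, 3, 4, 5, 6, 7, 8, 9, 10, 11, 0]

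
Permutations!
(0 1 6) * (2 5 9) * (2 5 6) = (0 1 2 6)(5 9) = [1, 2, 6, 3, 4, 9, 0, 7, 8, 5]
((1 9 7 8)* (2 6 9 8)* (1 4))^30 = (2 9)(6 7)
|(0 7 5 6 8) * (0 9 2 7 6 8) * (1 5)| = |(0 6)(1 5 8 9 2 7)| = 6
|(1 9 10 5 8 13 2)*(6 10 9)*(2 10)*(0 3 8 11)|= 21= |(0 3 8 13 10 5 11)(1 6 2)|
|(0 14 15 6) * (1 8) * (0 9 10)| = 6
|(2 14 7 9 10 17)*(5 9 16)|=|(2 14 7 16 5 9 10 17)|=8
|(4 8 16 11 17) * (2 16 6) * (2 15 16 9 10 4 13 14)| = 12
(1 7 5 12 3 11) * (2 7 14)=(1 14 2 7 5 12 3 11)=[0, 14, 7, 11, 4, 12, 6, 5, 8, 9, 10, 1, 3, 13, 2]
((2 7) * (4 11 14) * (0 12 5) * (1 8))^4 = ((0 12 5)(1 8)(2 7)(4 11 14))^4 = (0 12 5)(4 11 14)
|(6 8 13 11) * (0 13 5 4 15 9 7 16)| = |(0 13 11 6 8 5 4 15 9 7 16)| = 11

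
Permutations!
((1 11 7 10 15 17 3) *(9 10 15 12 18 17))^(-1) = (1 3 17 18 12 10 9 15 7 11)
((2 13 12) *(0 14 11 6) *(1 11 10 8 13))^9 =(0 6 11 1 2 12 13 8 10 14)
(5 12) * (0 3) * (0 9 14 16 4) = [3, 1, 2, 9, 0, 12, 6, 7, 8, 14, 10, 11, 5, 13, 16, 15, 4] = (0 3 9 14 16 4)(5 12)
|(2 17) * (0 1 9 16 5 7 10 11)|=|(0 1 9 16 5 7 10 11)(2 17)|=8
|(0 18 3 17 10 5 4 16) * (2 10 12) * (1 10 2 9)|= 11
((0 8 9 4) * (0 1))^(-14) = ((0 8 9 4 1))^(-14) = (0 8 9 4 1)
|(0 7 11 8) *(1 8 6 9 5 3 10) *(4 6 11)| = 10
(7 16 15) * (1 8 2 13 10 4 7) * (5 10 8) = (1 5 10 4 7 16 15)(2 13 8) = [0, 5, 13, 3, 7, 10, 6, 16, 2, 9, 4, 11, 12, 8, 14, 1, 15]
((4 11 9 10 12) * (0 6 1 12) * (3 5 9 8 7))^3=(0 12 8 5)(1 11 3 10)(4 7 9 6)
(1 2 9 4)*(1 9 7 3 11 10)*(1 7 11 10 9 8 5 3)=[0, 2, 11, 10, 8, 3, 6, 1, 5, 4, 7, 9]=(1 2 11 9 4 8 5 3 10 7)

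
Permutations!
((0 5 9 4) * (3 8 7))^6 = (0 9)(4 5)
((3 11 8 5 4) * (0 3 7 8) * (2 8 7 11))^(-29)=((0 3 2 8 5 4 11))^(-29)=(0 11 4 5 8 2 3)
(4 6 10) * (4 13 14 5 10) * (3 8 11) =[0, 1, 2, 8, 6, 10, 4, 7, 11, 9, 13, 3, 12, 14, 5] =(3 8 11)(4 6)(5 10 13 14)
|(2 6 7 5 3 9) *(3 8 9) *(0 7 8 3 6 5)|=|(0 7)(2 5 3 6 8 9)|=6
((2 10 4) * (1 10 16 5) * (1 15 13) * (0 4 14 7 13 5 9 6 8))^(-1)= (0 8 6 9 16 2 4)(1 13 7 14 10)(5 15)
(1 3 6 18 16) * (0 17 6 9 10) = [17, 3, 2, 9, 4, 5, 18, 7, 8, 10, 0, 11, 12, 13, 14, 15, 1, 6, 16] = (0 17 6 18 16 1 3 9 10)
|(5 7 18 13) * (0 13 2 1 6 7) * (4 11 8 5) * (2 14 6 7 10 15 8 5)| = 45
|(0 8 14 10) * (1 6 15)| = |(0 8 14 10)(1 6 15)| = 12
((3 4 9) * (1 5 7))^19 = (1 5 7)(3 4 9)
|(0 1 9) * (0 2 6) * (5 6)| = 6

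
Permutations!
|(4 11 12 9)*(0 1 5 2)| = 4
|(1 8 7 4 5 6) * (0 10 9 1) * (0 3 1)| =21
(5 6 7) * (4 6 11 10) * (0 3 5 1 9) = (0 3 5 11 10 4 6 7 1 9) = [3, 9, 2, 5, 6, 11, 7, 1, 8, 0, 4, 10]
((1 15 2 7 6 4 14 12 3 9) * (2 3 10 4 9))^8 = (1 15 3 2 7 6 9)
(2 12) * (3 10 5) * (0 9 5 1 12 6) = (0 9 5 3 10 1 12 2 6) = [9, 12, 6, 10, 4, 3, 0, 7, 8, 5, 1, 11, 2]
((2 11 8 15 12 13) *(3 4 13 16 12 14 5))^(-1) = ((2 11 8 15 14 5 3 4 13)(12 16))^(-1) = (2 13 4 3 5 14 15 8 11)(12 16)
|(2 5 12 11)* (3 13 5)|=|(2 3 13 5 12 11)|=6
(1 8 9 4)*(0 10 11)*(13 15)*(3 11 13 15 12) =[10, 8, 2, 11, 1, 5, 6, 7, 9, 4, 13, 0, 3, 12, 14, 15] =(15)(0 10 13 12 3 11)(1 8 9 4)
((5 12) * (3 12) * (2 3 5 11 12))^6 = ((2 3)(11 12))^6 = (12)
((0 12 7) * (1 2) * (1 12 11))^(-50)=((0 11 1 2 12 7))^(-50)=(0 12 1)(2 11 7)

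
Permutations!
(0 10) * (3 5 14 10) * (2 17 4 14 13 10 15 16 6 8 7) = (0 3 5 13 10)(2 17 4 14 15 16 6 8 7) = [3, 1, 17, 5, 14, 13, 8, 2, 7, 9, 0, 11, 12, 10, 15, 16, 6, 4]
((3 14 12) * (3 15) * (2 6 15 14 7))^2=((2 6 15 3 7)(12 14))^2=(2 15 7 6 3)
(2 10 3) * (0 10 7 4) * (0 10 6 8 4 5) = (0 6 8 4 10 3 2 7 5) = [6, 1, 7, 2, 10, 0, 8, 5, 4, 9, 3]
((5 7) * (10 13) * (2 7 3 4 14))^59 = ((2 7 5 3 4 14)(10 13))^59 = (2 14 4 3 5 7)(10 13)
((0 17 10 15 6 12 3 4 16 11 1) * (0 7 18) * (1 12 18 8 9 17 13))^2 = (0 1 8 17 15 18 13 7 9 10 6)(3 16 12 4 11)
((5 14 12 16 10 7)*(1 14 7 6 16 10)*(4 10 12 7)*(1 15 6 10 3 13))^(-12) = (16)(1 7 4 13 14 5 3)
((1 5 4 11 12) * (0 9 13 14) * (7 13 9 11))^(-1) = ((0 11 12 1 5 4 7 13 14))^(-1) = (0 14 13 7 4 5 1 12 11)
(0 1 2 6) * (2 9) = (0 1 9 2 6) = [1, 9, 6, 3, 4, 5, 0, 7, 8, 2]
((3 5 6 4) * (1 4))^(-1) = ((1 4 3 5 6))^(-1) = (1 6 5 3 4)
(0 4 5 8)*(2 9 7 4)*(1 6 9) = (0 2 1 6 9 7 4 5 8) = [2, 6, 1, 3, 5, 8, 9, 4, 0, 7]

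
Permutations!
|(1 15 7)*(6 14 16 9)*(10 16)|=|(1 15 7)(6 14 10 16 9)|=15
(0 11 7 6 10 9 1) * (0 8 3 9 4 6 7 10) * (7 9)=(0 11 10 4 6)(1 8 3 7 9)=[11, 8, 2, 7, 6, 5, 0, 9, 3, 1, 4, 10]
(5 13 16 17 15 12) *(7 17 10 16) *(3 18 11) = (3 18 11)(5 13 7 17 15 12)(10 16) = [0, 1, 2, 18, 4, 13, 6, 17, 8, 9, 16, 3, 5, 7, 14, 12, 10, 15, 11]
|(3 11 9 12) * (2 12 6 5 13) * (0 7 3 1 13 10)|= 8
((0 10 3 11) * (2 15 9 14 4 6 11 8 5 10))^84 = (0 14)(2 4)(6 15)(9 11)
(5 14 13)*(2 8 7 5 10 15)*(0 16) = [16, 1, 8, 3, 4, 14, 6, 5, 7, 9, 15, 11, 12, 10, 13, 2, 0] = (0 16)(2 8 7 5 14 13 10 15)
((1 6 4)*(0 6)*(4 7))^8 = (0 4 6 1 7) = ((0 6 7 4 1))^8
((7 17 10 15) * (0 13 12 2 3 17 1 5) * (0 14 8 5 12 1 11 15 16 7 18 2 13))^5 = (1 13 12)(2 7 3 11 17 15 10 18 16)(5 8 14)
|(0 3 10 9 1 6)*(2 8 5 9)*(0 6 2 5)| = 8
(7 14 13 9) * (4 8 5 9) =[0, 1, 2, 3, 8, 9, 6, 14, 5, 7, 10, 11, 12, 4, 13] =(4 8 5 9 7 14 13)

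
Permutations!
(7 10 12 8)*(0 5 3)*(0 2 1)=(0 5 3 2 1)(7 10 12 8)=[5, 0, 1, 2, 4, 3, 6, 10, 7, 9, 12, 11, 8]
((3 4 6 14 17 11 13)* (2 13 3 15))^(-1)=(2 15 13)(3 11 17 14 6 4)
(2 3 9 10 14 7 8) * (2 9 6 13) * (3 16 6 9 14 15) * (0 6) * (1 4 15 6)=(0 1 4 15 3 9 10 6 13 2 16)(7 8 14)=[1, 4, 16, 9, 15, 5, 13, 8, 14, 10, 6, 11, 12, 2, 7, 3, 0]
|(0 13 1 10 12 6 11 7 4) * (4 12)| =|(0 13 1 10 4)(6 11 7 12)| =20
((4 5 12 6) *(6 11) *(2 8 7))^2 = (2 7 8)(4 12 6 5 11)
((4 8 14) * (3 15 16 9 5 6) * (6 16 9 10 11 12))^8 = (3 6 12 11 10 16 5 9 15)(4 14 8)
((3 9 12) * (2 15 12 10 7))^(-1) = (2 7 10 9 3 12 15)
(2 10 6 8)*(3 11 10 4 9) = [0, 1, 4, 11, 9, 5, 8, 7, 2, 3, 6, 10] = (2 4 9 3 11 10 6 8)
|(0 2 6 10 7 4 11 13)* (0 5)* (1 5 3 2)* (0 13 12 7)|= 8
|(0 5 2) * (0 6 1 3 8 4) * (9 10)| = |(0 5 2 6 1 3 8 4)(9 10)| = 8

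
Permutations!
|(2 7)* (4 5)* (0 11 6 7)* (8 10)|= |(0 11 6 7 2)(4 5)(8 10)|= 10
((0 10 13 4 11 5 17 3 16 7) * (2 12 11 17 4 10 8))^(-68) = ((0 8 2 12 11 5 4 17 3 16 7)(10 13))^(-68) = (0 16 17 5 12 8 7 3 4 11 2)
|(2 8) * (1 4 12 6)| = |(1 4 12 6)(2 8)| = 4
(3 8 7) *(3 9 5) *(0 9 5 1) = (0 9 1)(3 8 7 5) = [9, 0, 2, 8, 4, 3, 6, 5, 7, 1]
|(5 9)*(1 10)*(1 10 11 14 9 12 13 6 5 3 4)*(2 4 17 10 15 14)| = 12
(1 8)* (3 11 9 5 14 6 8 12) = [0, 12, 2, 11, 4, 14, 8, 7, 1, 5, 10, 9, 3, 13, 6] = (1 12 3 11 9 5 14 6 8)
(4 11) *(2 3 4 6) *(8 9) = (2 3 4 11 6)(8 9) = [0, 1, 3, 4, 11, 5, 2, 7, 9, 8, 10, 6]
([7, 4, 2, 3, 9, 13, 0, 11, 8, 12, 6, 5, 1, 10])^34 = (0 6 10 13 5 11 7)(1 9)(4 12)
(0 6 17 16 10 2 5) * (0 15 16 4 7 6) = (2 5 15 16 10)(4 7 6 17) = [0, 1, 5, 3, 7, 15, 17, 6, 8, 9, 2, 11, 12, 13, 14, 16, 10, 4]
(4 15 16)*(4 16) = [0, 1, 2, 3, 15, 5, 6, 7, 8, 9, 10, 11, 12, 13, 14, 4, 16] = (16)(4 15)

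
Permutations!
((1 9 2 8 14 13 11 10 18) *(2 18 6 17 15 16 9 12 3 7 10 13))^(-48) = ((1 12 3 7 10 6 17 15 16 9 18)(2 8 14)(11 13))^(-48) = (1 15 7 18 17 3 9 6 12 16 10)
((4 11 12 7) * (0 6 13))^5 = ((0 6 13)(4 11 12 7))^5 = (0 13 6)(4 11 12 7)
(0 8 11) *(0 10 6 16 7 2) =(0 8 11 10 6 16 7 2) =[8, 1, 0, 3, 4, 5, 16, 2, 11, 9, 6, 10, 12, 13, 14, 15, 7]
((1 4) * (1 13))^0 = ((1 4 13))^0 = (13)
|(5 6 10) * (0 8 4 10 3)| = 7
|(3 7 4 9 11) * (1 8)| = |(1 8)(3 7 4 9 11)| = 10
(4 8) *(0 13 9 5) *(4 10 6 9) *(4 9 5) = (0 13 9 4 8 10 6 5) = [13, 1, 2, 3, 8, 0, 5, 7, 10, 4, 6, 11, 12, 9]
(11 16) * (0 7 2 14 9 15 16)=(0 7 2 14 9 15 16 11)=[7, 1, 14, 3, 4, 5, 6, 2, 8, 15, 10, 0, 12, 13, 9, 16, 11]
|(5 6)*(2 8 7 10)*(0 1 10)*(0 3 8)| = 12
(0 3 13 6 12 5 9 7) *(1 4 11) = (0 3 13 6 12 5 9 7)(1 4 11) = [3, 4, 2, 13, 11, 9, 12, 0, 8, 7, 10, 1, 5, 6]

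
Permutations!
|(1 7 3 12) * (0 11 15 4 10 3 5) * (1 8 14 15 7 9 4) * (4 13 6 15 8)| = 20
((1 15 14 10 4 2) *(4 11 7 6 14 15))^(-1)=((15)(1 4 2)(6 14 10 11 7))^(-1)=(15)(1 2 4)(6 7 11 10 14)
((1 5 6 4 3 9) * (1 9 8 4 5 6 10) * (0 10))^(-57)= ((0 10 1 6 5)(3 8 4))^(-57)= (0 6 10 5 1)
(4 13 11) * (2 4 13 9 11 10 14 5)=(2 4 9 11 13 10 14 5)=[0, 1, 4, 3, 9, 2, 6, 7, 8, 11, 14, 13, 12, 10, 5]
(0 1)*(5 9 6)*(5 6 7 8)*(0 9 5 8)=(0 1 9 7)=[1, 9, 2, 3, 4, 5, 6, 0, 8, 7]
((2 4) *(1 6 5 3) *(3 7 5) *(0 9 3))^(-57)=(0 1 9 6 3)(2 4)(5 7)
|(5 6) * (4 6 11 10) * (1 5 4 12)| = 10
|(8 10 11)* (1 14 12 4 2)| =15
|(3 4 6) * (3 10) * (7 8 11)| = |(3 4 6 10)(7 8 11)| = 12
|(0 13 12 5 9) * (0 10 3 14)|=8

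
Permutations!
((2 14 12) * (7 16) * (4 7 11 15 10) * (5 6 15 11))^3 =((2 14 12)(4 7 16 5 6 15 10))^3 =(4 5 10 16 15 7 6)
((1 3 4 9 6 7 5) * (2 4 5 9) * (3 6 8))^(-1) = ((1 6 7 9 8 3 5)(2 4))^(-1) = (1 5 3 8 9 7 6)(2 4)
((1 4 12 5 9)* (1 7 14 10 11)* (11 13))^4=(1 9 13 12 14)(4 7 11 5 10)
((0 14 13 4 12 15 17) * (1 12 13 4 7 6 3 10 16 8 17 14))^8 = (0 6 12 10 14 8 13)(1 3 15 16 4 17 7)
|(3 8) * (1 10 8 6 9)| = 6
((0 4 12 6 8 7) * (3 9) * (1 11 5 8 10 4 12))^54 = (0 4 8 6 11)(1 7 10 5 12)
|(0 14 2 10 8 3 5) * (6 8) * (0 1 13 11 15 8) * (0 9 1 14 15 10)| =|(0 15 8 3 5 14 2)(1 13 11 10 6 9)| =42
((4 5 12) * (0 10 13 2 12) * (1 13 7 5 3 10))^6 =(0 3 13 7 12)(1 10 2 5 4)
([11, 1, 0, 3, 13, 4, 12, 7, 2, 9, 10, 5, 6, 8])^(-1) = (0 2 8 13 4 5 11)(6 12)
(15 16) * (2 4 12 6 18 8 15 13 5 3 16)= (2 4 12 6 18 8 15)(3 16 13 5)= [0, 1, 4, 16, 12, 3, 18, 7, 15, 9, 10, 11, 6, 5, 14, 2, 13, 17, 8]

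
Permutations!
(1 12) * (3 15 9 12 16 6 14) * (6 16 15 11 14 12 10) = [0, 15, 2, 11, 4, 5, 12, 7, 8, 10, 6, 14, 1, 13, 3, 9, 16] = (16)(1 15 9 10 6 12)(3 11 14)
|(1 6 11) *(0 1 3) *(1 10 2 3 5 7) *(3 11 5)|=20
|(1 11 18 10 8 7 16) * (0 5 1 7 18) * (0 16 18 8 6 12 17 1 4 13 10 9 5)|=13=|(1 11 16 7 18 9 5 4 13 10 6 12 17)|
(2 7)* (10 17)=[0, 1, 7, 3, 4, 5, 6, 2, 8, 9, 17, 11, 12, 13, 14, 15, 16, 10]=(2 7)(10 17)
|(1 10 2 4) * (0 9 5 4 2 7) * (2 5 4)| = |(0 9 4 1 10 7)(2 5)| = 6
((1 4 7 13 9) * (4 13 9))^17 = ((1 13 4 7 9))^17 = (1 4 9 13 7)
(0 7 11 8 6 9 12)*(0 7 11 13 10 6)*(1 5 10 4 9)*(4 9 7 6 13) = [11, 5, 2, 3, 7, 10, 1, 4, 0, 12, 13, 8, 6, 9] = (0 11 8)(1 5 10 13 9 12 6)(4 7)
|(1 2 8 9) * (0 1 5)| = |(0 1 2 8 9 5)| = 6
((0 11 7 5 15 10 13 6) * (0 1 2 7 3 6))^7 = (0 5 6 13 7 3 10 2 11 15 1)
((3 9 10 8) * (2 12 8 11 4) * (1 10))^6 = ((1 10 11 4 2 12 8 3 9))^6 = (1 8 4)(2 10 3)(9 12 11)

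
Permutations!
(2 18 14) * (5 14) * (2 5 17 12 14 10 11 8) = (2 18 17 12 14 5 10 11 8) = [0, 1, 18, 3, 4, 10, 6, 7, 2, 9, 11, 8, 14, 13, 5, 15, 16, 12, 17]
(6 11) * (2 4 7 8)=(2 4 7 8)(6 11)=[0, 1, 4, 3, 7, 5, 11, 8, 2, 9, 10, 6]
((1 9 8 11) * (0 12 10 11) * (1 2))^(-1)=((0 12 10 11 2 1 9 8))^(-1)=(0 8 9 1 2 11 10 12)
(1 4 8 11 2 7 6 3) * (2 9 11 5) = (1 4 8 5 2 7 6 3)(9 11) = [0, 4, 7, 1, 8, 2, 3, 6, 5, 11, 10, 9]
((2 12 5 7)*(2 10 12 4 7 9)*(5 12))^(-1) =((12)(2 4 7 10 5 9))^(-1) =(12)(2 9 5 10 7 4)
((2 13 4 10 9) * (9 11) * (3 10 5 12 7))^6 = ((2 13 4 5 12 7 3 10 11 9))^6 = (2 3 4 11 12)(5 9 7 13 10)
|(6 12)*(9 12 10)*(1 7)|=4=|(1 7)(6 10 9 12)|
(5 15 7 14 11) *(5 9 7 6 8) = (5 15 6 8)(7 14 11 9) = [0, 1, 2, 3, 4, 15, 8, 14, 5, 7, 10, 9, 12, 13, 11, 6]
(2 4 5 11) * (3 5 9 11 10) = (2 4 9 11)(3 5 10) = [0, 1, 4, 5, 9, 10, 6, 7, 8, 11, 3, 2]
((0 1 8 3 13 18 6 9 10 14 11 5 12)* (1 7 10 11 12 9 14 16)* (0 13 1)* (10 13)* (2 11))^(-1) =((0 7 13 18 6 14 12 10 16)(1 8 3)(2 11 5 9))^(-1) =(0 16 10 12 14 6 18 13 7)(1 3 8)(2 9 5 11)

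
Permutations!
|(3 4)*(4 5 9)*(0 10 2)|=|(0 10 2)(3 5 9 4)|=12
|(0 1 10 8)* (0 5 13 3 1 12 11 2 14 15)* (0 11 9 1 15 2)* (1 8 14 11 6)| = 14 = |(0 12 9 8 5 13 3 15 6 1 10 14 2 11)|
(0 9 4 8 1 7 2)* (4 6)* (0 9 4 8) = (0 4)(1 7 2 9 6 8) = [4, 7, 9, 3, 0, 5, 8, 2, 1, 6]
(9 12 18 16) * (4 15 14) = [0, 1, 2, 3, 15, 5, 6, 7, 8, 12, 10, 11, 18, 13, 4, 14, 9, 17, 16] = (4 15 14)(9 12 18 16)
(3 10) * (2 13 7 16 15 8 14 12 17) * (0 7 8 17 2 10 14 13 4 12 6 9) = (0 7 16 15 17 10 3 14 6 9)(2 4 12)(8 13) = [7, 1, 4, 14, 12, 5, 9, 16, 13, 0, 3, 11, 2, 8, 6, 17, 15, 10]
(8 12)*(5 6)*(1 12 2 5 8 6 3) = (1 12 6 8 2 5 3) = [0, 12, 5, 1, 4, 3, 8, 7, 2, 9, 10, 11, 6]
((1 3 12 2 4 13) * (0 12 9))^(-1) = ((0 12 2 4 13 1 3 9))^(-1) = (0 9 3 1 13 4 2 12)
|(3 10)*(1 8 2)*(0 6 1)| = 10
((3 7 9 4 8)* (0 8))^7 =(0 8 3 7 9 4)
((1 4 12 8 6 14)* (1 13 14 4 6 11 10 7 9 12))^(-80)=((1 6 4)(7 9 12 8 11 10)(13 14))^(-80)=(14)(1 6 4)(7 11 12)(8 9 10)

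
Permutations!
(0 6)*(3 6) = (0 3 6) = [3, 1, 2, 6, 4, 5, 0]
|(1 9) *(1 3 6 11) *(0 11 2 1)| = 10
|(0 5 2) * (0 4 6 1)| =|(0 5 2 4 6 1)| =6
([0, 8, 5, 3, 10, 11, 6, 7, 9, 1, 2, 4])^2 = (1 9 8)(2 11 10 5 4)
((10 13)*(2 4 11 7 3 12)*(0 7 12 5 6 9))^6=(13)(2 11)(4 12)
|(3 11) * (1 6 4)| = |(1 6 4)(3 11)| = 6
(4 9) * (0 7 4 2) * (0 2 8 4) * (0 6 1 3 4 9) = [7, 3, 2, 4, 0, 5, 1, 6, 9, 8] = (0 7 6 1 3 4)(8 9)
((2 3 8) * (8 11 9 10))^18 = ((2 3 11 9 10 8))^18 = (11)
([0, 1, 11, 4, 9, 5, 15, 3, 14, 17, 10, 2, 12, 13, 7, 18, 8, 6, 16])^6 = [0, 1, 2, 18, 16, 5, 7, 15, 17, 8, 10, 11, 12, 13, 6, 3, 9, 14, 4]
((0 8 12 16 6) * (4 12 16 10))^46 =(0 16)(4 12 10)(6 8)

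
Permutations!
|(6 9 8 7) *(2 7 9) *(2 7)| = |(6 7)(8 9)| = 2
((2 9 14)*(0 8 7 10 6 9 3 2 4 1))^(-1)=(0 1 4 14 9 6 10 7 8)(2 3)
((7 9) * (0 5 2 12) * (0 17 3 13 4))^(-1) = ((0 5 2 12 17 3 13 4)(7 9))^(-1) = (0 4 13 3 17 12 2 5)(7 9)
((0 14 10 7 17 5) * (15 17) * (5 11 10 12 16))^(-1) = ((0 14 12 16 5)(7 15 17 11 10))^(-1) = (0 5 16 12 14)(7 10 11 17 15)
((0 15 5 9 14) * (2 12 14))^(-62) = ((0 15 5 9 2 12 14))^(-62) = (0 15 5 9 2 12 14)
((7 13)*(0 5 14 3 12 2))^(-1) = (0 2 12 3 14 5)(7 13)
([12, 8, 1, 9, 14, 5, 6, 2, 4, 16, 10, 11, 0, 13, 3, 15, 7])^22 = (1 3 2 14 7 4 16 8 9)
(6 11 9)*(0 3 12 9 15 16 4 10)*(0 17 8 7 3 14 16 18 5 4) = [14, 1, 2, 12, 10, 4, 11, 3, 7, 6, 17, 15, 9, 13, 16, 18, 0, 8, 5] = (0 14 16)(3 12 9 6 11 15 18 5 4 10 17 8 7)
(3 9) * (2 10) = (2 10)(3 9) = [0, 1, 10, 9, 4, 5, 6, 7, 8, 3, 2]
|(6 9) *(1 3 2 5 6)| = |(1 3 2 5 6 9)| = 6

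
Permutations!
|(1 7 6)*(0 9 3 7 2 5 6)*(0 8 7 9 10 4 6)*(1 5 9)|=|(0 10 4 6 5)(1 2 9 3)(7 8)|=20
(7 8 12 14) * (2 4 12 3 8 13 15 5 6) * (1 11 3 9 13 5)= [0, 11, 4, 8, 12, 6, 2, 5, 9, 13, 10, 3, 14, 15, 7, 1]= (1 11 3 8 9 13 15)(2 4 12 14 7 5 6)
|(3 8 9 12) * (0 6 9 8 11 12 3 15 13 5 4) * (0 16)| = |(0 6 9 3 11 12 15 13 5 4 16)| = 11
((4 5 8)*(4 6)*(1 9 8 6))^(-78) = (9)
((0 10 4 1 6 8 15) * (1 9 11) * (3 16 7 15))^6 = (0 6)(1 15)(3 4)(7 11)(8 10)(9 16)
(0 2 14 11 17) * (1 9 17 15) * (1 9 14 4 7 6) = (0 2 4 7 6 1 14 11 15 9 17) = [2, 14, 4, 3, 7, 5, 1, 6, 8, 17, 10, 15, 12, 13, 11, 9, 16, 0]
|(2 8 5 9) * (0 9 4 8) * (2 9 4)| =|(9)(0 4 8 5 2)| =5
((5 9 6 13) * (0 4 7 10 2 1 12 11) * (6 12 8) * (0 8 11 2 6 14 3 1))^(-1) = ((0 4 7 10 6 13 5 9 12 2)(1 11 8 14 3))^(-1) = (0 2 12 9 5 13 6 10 7 4)(1 3 14 8 11)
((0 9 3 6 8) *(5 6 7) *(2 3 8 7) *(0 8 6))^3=(0 7 9 5 6)(2 3)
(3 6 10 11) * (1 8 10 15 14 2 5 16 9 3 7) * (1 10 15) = [0, 8, 5, 6, 4, 16, 1, 10, 15, 3, 11, 7, 12, 13, 2, 14, 9] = (1 8 15 14 2 5 16 9 3 6)(7 10 11)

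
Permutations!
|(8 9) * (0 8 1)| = 4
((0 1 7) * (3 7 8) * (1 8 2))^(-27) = ((0 8 3 7)(1 2))^(-27) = (0 8 3 7)(1 2)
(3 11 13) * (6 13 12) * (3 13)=(13)(3 11 12 6)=[0, 1, 2, 11, 4, 5, 3, 7, 8, 9, 10, 12, 6, 13]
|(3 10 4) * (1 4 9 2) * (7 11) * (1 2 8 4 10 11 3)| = 15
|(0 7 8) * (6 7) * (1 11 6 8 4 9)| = |(0 8)(1 11 6 7 4 9)| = 6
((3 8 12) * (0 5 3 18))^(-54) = ((0 5 3 8 12 18))^(-54) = (18)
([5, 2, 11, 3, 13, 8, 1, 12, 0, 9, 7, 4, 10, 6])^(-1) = [8, 6, 1, 3, 11, 0, 13, 10, 5, 9, 12, 2, 7, 4]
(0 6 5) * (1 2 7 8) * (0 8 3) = [6, 2, 7, 0, 4, 8, 5, 3, 1] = (0 6 5 8 1 2 7 3)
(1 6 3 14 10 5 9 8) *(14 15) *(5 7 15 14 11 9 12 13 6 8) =(1 8)(3 14 10 7 15 11 9 5 12 13 6) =[0, 8, 2, 14, 4, 12, 3, 15, 1, 5, 7, 9, 13, 6, 10, 11]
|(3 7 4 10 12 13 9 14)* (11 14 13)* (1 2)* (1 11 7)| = |(1 2 11 14 3)(4 10 12 7)(9 13)| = 20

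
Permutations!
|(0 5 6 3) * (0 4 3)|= 6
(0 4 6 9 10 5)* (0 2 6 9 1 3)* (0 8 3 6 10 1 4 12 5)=[12, 6, 10, 8, 9, 2, 4, 7, 3, 1, 0, 11, 5]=(0 12 5 2 10)(1 6 4 9)(3 8)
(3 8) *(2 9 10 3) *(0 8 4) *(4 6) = (0 8 2 9 10 3 6 4) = [8, 1, 9, 6, 0, 5, 4, 7, 2, 10, 3]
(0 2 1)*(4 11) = [2, 0, 1, 3, 11, 5, 6, 7, 8, 9, 10, 4] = (0 2 1)(4 11)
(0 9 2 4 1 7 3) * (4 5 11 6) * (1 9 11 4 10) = (0 11 6 10 1 7 3)(2 5 4 9) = [11, 7, 5, 0, 9, 4, 10, 3, 8, 2, 1, 6]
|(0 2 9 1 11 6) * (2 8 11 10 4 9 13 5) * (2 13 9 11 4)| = |(0 8 4 11 6)(1 10 2 9)(5 13)| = 20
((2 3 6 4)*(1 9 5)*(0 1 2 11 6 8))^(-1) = ((0 1 9 5 2 3 8)(4 11 6))^(-1) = (0 8 3 2 5 9 1)(4 6 11)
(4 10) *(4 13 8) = (4 10 13 8) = [0, 1, 2, 3, 10, 5, 6, 7, 4, 9, 13, 11, 12, 8]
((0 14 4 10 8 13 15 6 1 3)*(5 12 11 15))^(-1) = ((0 14 4 10 8 13 5 12 11 15 6 1 3))^(-1) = (0 3 1 6 15 11 12 5 13 8 10 4 14)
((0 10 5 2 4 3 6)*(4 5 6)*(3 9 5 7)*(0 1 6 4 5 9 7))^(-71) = (0 2 5 3 7 4 10)(1 6)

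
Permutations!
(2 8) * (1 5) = (1 5)(2 8) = [0, 5, 8, 3, 4, 1, 6, 7, 2]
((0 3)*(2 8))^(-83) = ((0 3)(2 8))^(-83) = (0 3)(2 8)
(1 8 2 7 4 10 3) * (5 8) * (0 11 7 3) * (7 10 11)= [7, 5, 3, 1, 11, 8, 6, 4, 2, 9, 0, 10]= (0 7 4 11 10)(1 5 8 2 3)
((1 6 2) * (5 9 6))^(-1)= (1 2 6 9 5)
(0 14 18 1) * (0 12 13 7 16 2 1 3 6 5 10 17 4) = [14, 12, 1, 6, 0, 10, 5, 16, 8, 9, 17, 11, 13, 7, 18, 15, 2, 4, 3] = (0 14 18 3 6 5 10 17 4)(1 12 13 7 16 2)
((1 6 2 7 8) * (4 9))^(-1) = (1 8 7 2 6)(4 9)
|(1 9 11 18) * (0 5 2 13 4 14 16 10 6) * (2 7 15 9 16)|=44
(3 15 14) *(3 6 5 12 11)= (3 15 14 6 5 12 11)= [0, 1, 2, 15, 4, 12, 5, 7, 8, 9, 10, 3, 11, 13, 6, 14]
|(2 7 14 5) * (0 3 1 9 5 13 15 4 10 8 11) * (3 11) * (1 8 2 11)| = |(0 1 9 5 11)(2 7 14 13 15 4 10)(3 8)| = 70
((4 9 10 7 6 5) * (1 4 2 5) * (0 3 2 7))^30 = ((0 3 2 5 7 6 1 4 9 10))^30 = (10)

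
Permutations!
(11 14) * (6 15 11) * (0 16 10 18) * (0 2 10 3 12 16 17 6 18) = [17, 1, 10, 12, 4, 5, 15, 7, 8, 9, 0, 14, 16, 13, 18, 11, 3, 6, 2] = (0 17 6 15 11 14 18 2 10)(3 12 16)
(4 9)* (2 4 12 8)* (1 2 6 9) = (1 2 4)(6 9 12 8) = [0, 2, 4, 3, 1, 5, 9, 7, 6, 12, 10, 11, 8]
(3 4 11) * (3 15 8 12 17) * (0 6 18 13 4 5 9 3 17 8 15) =(0 6 18 13 4 11)(3 5 9)(8 12) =[6, 1, 2, 5, 11, 9, 18, 7, 12, 3, 10, 0, 8, 4, 14, 15, 16, 17, 13]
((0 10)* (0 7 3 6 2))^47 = (0 2 6 3 7 10)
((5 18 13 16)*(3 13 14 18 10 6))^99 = ((3 13 16 5 10 6)(14 18))^99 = (3 5)(6 16)(10 13)(14 18)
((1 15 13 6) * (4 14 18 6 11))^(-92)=((1 15 13 11 4 14 18 6))^(-92)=(1 4)(6 11)(13 18)(14 15)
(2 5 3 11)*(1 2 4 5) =(1 2)(3 11 4 5) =[0, 2, 1, 11, 5, 3, 6, 7, 8, 9, 10, 4]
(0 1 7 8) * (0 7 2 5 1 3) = [3, 2, 5, 0, 4, 1, 6, 8, 7] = (0 3)(1 2 5)(7 8)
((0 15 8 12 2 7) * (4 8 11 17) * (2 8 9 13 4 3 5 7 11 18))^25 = ((0 15 18 2 11 17 3 5 7)(4 9 13)(8 12))^25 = (0 5 17 2 15 7 3 11 18)(4 9 13)(8 12)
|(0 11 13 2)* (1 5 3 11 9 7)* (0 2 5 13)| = |(0 9 7 1 13 5 3 11)| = 8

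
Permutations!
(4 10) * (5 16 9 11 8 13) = (4 10)(5 16 9 11 8 13) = [0, 1, 2, 3, 10, 16, 6, 7, 13, 11, 4, 8, 12, 5, 14, 15, 9]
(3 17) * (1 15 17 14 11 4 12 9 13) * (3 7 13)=[0, 15, 2, 14, 12, 5, 6, 13, 8, 3, 10, 4, 9, 1, 11, 17, 16, 7]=(1 15 17 7 13)(3 14 11 4 12 9)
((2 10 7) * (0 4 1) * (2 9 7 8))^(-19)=(0 1 4)(2 8 10)(7 9)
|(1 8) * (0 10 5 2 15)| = 10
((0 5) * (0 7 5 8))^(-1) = (0 8)(5 7) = ((0 8)(5 7))^(-1)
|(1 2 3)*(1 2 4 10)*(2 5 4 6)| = 7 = |(1 6 2 3 5 4 10)|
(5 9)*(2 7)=(2 7)(5 9)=[0, 1, 7, 3, 4, 9, 6, 2, 8, 5]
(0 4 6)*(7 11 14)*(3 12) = [4, 1, 2, 12, 6, 5, 0, 11, 8, 9, 10, 14, 3, 13, 7] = (0 4 6)(3 12)(7 11 14)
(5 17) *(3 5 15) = [0, 1, 2, 5, 4, 17, 6, 7, 8, 9, 10, 11, 12, 13, 14, 3, 16, 15] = (3 5 17 15)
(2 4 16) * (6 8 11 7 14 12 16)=(2 4 6 8 11 7 14 12 16)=[0, 1, 4, 3, 6, 5, 8, 14, 11, 9, 10, 7, 16, 13, 12, 15, 2]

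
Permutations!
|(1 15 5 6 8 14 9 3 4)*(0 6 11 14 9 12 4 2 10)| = 7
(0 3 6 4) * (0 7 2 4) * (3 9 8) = (0 9 8 3 6)(2 4 7) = [9, 1, 4, 6, 7, 5, 0, 2, 3, 8]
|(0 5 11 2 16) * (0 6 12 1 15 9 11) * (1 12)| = 14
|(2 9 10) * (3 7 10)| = 5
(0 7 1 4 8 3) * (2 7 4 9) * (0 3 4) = (1 9 2 7)(4 8) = [0, 9, 7, 3, 8, 5, 6, 1, 4, 2]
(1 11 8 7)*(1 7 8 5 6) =[0, 11, 2, 3, 4, 6, 1, 7, 8, 9, 10, 5] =(1 11 5 6)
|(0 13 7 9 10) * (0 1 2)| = 7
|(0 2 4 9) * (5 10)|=|(0 2 4 9)(5 10)|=4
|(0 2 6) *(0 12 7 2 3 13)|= 12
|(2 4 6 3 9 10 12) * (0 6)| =|(0 6 3 9 10 12 2 4)| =8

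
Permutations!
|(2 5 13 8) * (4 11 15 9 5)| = |(2 4 11 15 9 5 13 8)| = 8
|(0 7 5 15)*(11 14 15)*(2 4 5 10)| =|(0 7 10 2 4 5 11 14 15)| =9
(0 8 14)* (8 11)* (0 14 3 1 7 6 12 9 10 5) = (14)(0 11 8 3 1 7 6 12 9 10 5) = [11, 7, 2, 1, 4, 0, 12, 6, 3, 10, 5, 8, 9, 13, 14]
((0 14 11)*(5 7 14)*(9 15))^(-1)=(0 11 14 7 5)(9 15)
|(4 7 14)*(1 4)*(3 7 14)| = 6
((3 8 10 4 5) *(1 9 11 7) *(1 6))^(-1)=((1 9 11 7 6)(3 8 10 4 5))^(-1)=(1 6 7 11 9)(3 5 4 10 8)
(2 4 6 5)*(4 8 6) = (2 8 6 5) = [0, 1, 8, 3, 4, 2, 5, 7, 6]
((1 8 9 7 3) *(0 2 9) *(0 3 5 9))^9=(9)(0 2)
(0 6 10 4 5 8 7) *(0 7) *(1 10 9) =[6, 10, 2, 3, 5, 8, 9, 7, 0, 1, 4] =(0 6 9 1 10 4 5 8)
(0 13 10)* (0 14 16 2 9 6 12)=(0 13 10 14 16 2 9 6 12)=[13, 1, 9, 3, 4, 5, 12, 7, 8, 6, 14, 11, 0, 10, 16, 15, 2]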